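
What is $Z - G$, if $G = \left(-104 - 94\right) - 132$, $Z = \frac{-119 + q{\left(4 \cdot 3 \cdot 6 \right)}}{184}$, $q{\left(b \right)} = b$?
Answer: $\frac{60673}{184} \approx 329.74$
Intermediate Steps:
$Z = - \frac{47}{184}$ ($Z = \frac{-119 + 4 \cdot 3 \cdot 6}{184} = \left(-119 + 12 \cdot 6\right) \frac{1}{184} = \left(-119 + 72\right) \frac{1}{184} = \left(-47\right) \frac{1}{184} = - \frac{47}{184} \approx -0.25543$)
$G = -330$ ($G = -198 - 132 = -330$)
$Z - G = - \frac{47}{184} - -330 = - \frac{47}{184} + 330 = \frac{60673}{184}$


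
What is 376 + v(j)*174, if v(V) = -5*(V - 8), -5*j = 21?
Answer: 10990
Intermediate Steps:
j = -21/5 (j = -1/5*21 = -21/5 ≈ -4.2000)
v(V) = 40 - 5*V (v(V) = -5*(-8 + V) = 40 - 5*V)
376 + v(j)*174 = 376 + (40 - 5*(-21/5))*174 = 376 + (40 + 21)*174 = 376 + 61*174 = 376 + 10614 = 10990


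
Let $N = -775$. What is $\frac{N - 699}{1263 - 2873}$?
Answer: $\frac{737}{805} \approx 0.91553$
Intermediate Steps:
$\frac{N - 699}{1263 - 2873} = \frac{-775 - 699}{1263 - 2873} = - \frac{1474}{-1610} = \left(-1474\right) \left(- \frac{1}{1610}\right) = \frac{737}{805}$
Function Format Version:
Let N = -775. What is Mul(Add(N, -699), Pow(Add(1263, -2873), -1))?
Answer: Rational(737, 805) ≈ 0.91553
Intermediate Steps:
Mul(Add(N, -699), Pow(Add(1263, -2873), -1)) = Mul(Add(-775, -699), Pow(Add(1263, -2873), -1)) = Mul(-1474, Pow(-1610, -1)) = Mul(-1474, Rational(-1, 1610)) = Rational(737, 805)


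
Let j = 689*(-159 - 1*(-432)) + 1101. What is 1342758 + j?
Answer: 1531956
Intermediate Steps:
j = 189198 (j = 689*(-159 + 432) + 1101 = 689*273 + 1101 = 188097 + 1101 = 189198)
1342758 + j = 1342758 + 189198 = 1531956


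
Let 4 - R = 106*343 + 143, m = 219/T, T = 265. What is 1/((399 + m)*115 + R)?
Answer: 53/502601 ≈ 0.00010545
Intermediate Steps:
m = 219/265 ≈ 0.82642
R = -36497 (R = 4 - (106*343 + 143) = 4 - (36358 + 143) = 4 - 1*36501 = 4 - 36501 = -36497)
1/((399 + m)*115 + R) = 1/((399 + 219/265)*115 - 36497) = 1/((105954/265)*115 - 36497) = 1/(2436942/53 - 36497) = 1/(502601/53) = 53/502601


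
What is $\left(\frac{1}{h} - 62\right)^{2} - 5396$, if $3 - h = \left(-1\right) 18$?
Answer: $- \frac{687035}{441} \approx -1557.9$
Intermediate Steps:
$h = 21$ ($h = 3 - \left(-1\right) 18 = 3 - -18 = 3 + 18 = 21$)
$\left(\frac{1}{h} - 62\right)^{2} - 5396 = \left(\frac{1}{21} - 62\right)^{2} - 5396 = \left(- \frac{1301}{21}\right)^{2} - 5396 = \frac{1692601}{441} - 5396 = - \frac{687035}{441}$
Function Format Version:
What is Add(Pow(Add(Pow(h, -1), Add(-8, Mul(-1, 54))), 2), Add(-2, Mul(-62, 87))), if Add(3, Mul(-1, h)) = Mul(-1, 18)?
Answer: Rational(-687035, 441) ≈ -1557.9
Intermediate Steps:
h = 21 (h = Add(3, Mul(-1, Mul(-1, 18))) = Add(3, Mul(-1, -18)) = Add(3, 18) = 21)
Add(Pow(Add(Pow(h, -1), Add(-8, Mul(-1, 54))), 2), Add(-2, Mul(-62, 87))) = Add(Pow(Add(Pow(21, -1), Add(-8, Mul(-1, 54))), 2), Add(-2, Mul(-62, 87))) = Add(Pow(Add(Rational(1, 21), Add(-8, -54)), 2), Add(-2, -5394)) = Add(Pow(Add(Rational(1, 21), -62), 2), -5396) = Add(Pow(Rational(-1301, 21), 2), -5396) = Add(Rational(1692601, 441), -5396) = Rational(-687035, 441)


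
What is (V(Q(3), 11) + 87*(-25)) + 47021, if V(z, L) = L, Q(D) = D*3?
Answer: 44857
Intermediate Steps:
Q(D) = 3*D
(V(Q(3), 11) + 87*(-25)) + 47021 = (11 + 87*(-25)) + 47021 = (11 - 2175) + 47021 = -2164 + 47021 = 44857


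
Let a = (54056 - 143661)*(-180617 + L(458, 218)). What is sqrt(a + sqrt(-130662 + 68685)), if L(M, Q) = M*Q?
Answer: sqrt(7237664665 + I*sqrt(61977)) ≈ 85075.0 + 0.e-3*I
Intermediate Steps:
a = 7237664665 (a = (54056 - 143661)*(-180617 + 458*218) = -89605*(-180617 + 99844) = -89605*(-80773) = 7237664665)
sqrt(a + sqrt(-130662 + 68685)) = sqrt(7237664665 + sqrt(-130662 + 68685)) = sqrt(7237664665 + sqrt(-61977)) = sqrt(7237664665 + I*sqrt(61977))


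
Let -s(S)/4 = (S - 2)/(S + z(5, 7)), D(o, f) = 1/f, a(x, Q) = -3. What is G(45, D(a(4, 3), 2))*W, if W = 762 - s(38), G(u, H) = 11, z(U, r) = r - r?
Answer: 160050/19 ≈ 8423.7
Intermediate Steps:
z(U, r) = 0
s(S) = -4*(-2 + S)/S (s(S) = -4*(S - 2)/(S + 0) = -4*(-2 + S)/S)
W = 14550/19 (W = 762 - (-4 + 8/38) = 762 - (-4 + 8*(1/38)) = 762 - (-4 + 4/19) = 762 - 1*(-72/19) = 762 + 72/19 = 14550/19 ≈ 765.79)
G(45, D(a(4, 3), 2))*W = 11*(14550/19) = 160050/19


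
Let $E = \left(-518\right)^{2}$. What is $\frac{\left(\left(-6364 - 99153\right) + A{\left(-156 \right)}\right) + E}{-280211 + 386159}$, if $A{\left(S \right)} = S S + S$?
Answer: $\frac{62329}{35316} \approx 1.7649$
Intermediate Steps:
$E = 268324$
$A{\left(S \right)} = S + S^{2}$ ($A{\left(S \right)} = S^{2} + S = S + S^{2}$)
$\frac{\left(\left(-6364 - 99153\right) + A{\left(-156 \right)}\right) + E}{-280211 + 386159} = \frac{\left(\left(-6364 - 99153\right) - 156 \left(1 - 156\right)\right) + 268324}{-280211 + 386159} = \frac{\left(-105517 - -24180\right) + 268324}{105948} = \left(\left(-105517 + 24180\right) + 268324\right) \frac{1}{105948} = \left(-81337 + 268324\right) \frac{1}{105948} = 186987 \cdot \frac{1}{105948} = \frac{62329}{35316}$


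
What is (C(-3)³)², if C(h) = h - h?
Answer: 0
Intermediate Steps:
C(h) = 0
(C(-3)³)² = (0³)² = 0² = 0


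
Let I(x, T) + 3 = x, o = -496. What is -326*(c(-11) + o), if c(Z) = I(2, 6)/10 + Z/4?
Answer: 1626251/10 ≈ 1.6263e+5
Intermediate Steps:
I(x, T) = -3 + x
c(Z) = -1/10 + Z/4 (c(Z) = (-3 + 2)/10 + Z/4 = -1*1/10 + Z*(1/4) = -1/10 + Z/4)
-326*(c(-11) + o) = -326*((-1/10 + (1/4)*(-11)) - 496) = -326*((-1/10 - 11/4) - 496) = -326*(-57/20 - 496) = -326*(-9977/20) = 1626251/10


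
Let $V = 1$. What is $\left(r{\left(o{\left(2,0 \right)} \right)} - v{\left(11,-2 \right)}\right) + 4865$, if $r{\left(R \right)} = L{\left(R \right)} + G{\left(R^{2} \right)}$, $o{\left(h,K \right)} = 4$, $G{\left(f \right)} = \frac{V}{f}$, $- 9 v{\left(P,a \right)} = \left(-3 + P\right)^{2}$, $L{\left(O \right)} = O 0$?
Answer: $\frac{701593}{144} \approx 4872.2$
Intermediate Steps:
$L{\left(O \right)} = 0$
$v{\left(P,a \right)} = - \frac{\left(-3 + P\right)^{2}}{9}$
$G{\left(f \right)} = \frac{1}{f}$ ($G{\left(f \right)} = 1 \frac{1}{f} = \frac{1}{f}$)
$r{\left(R \right)} = \frac{1}{R^{2}}$ ($r{\left(R \right)} = 0 + \frac{1}{R^{2}} = \frac{1}{R^{2}}$)
$\left(r{\left(o{\left(2,0 \right)} \right)} - v{\left(11,-2 \right)}\right) + 4865 = \left(\frac{1}{16} - - \frac{\left(-3 + 11\right)^{2}}{9}\right) + 4865 = \left(\frac{1}{16} - - \frac{8^{2}}{9}\right) + 4865 = \left(\frac{1}{16} - \left(- \frac{1}{9}\right) 64\right) + 4865 = \left(\frac{1}{16} - - \frac{64}{9}\right) + 4865 = \left(\frac{1}{16} + \frac{64}{9}\right) + 4865 = \frac{1033}{144} + 4865 = \frac{701593}{144}$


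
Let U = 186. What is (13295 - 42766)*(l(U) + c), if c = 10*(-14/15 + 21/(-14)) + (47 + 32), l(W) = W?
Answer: -21278062/3 ≈ -7.0927e+6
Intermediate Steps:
c = 164/3 (c = 10*(-14*1/15 + 21*(-1/14)) + 79 = 10*(-14/15 - 3/2) + 79 = 10*(-73/30) + 79 = -73/3 + 79 = 164/3 ≈ 54.667)
(13295 - 42766)*(l(U) + c) = (13295 - 42766)*(186 + 164/3) = -29471*722/3 = -21278062/3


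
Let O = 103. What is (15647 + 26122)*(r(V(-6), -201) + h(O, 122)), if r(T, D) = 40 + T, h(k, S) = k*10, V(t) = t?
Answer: 44442216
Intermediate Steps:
h(k, S) = 10*k
(15647 + 26122)*(r(V(-6), -201) + h(O, 122)) = (15647 + 26122)*((40 - 6) + 10*103) = 41769*(34 + 1030) = 41769*1064 = 44442216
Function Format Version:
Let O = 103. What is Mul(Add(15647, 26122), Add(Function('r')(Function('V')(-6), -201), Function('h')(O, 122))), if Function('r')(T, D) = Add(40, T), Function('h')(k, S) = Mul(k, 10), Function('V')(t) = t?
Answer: 44442216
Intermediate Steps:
Function('h')(k, S) = Mul(10, k)
Mul(Add(15647, 26122), Add(Function('r')(Function('V')(-6), -201), Function('h')(O, 122))) = Mul(Add(15647, 26122), Add(Add(40, -6), Mul(10, 103))) = Mul(41769, Add(34, 1030)) = Mul(41769, 1064) = 44442216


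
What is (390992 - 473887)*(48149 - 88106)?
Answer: 3312235515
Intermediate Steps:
(390992 - 473887)*(48149 - 88106) = -82895*(-39957) = 3312235515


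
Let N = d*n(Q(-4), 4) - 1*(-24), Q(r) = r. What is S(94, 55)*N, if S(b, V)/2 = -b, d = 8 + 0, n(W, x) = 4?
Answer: -10528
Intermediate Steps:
d = 8
S(b, V) = -2*b (S(b, V) = 2*(-b) = -2*b)
N = 56 (N = 8*4 - 1*(-24) = 32 + 24 = 56)
S(94, 55)*N = -2*94*56 = -188*56 = -10528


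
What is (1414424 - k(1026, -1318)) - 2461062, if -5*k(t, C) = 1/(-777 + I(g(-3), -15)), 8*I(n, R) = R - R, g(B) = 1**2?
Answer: -4066188631/3885 ≈ -1.0466e+6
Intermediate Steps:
g(B) = 1
I(n, R) = 0 (I(n, R) = (R - R)/8 = (1/8)*0 = 0)
k(t, C) = 1/3885 (k(t, C) = -1/(5*(-777 + 0)) = -1/5/(-777) = -1/5*(-1/777) = 1/3885)
(1414424 - k(1026, -1318)) - 2461062 = (1414424 - 1*1/3885) - 2461062 = (1414424 - 1/3885) - 2461062 = 5495037239/3885 - 2461062 = -4066188631/3885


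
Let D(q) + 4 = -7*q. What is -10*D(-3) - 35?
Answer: -205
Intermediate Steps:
D(q) = -4 - 7*q
-10*D(-3) - 35 = -10*(-4 - 7*(-3)) - 35 = -10*(-4 + 21) - 35 = -10*17 - 35 = -170 - 35 = -205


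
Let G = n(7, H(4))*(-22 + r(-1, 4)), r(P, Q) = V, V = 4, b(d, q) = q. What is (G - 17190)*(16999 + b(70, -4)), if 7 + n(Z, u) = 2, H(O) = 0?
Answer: -290614500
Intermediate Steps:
n(Z, u) = -5 (n(Z, u) = -7 + 2 = -5)
r(P, Q) = 4
G = 90 (G = -5*(-22 + 4) = -5*(-18) = 90)
(G - 17190)*(16999 + b(70, -4)) = (90 - 17190)*(16999 - 4) = -17100*16995 = -290614500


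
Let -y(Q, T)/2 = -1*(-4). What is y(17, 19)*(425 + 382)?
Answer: -6456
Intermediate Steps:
y(Q, T) = -8 (y(Q, T) = -(-2)*(-4) = -2*4 = -8)
y(17, 19)*(425 + 382) = -8*(425 + 382) = -8*807 = -6456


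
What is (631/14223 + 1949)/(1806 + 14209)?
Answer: 27721258/227781345 ≈ 0.12170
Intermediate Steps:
(631/14223 + 1949)/(1806 + 14209) = (631*(1/14223) + 1949)/16015 = (631/14223 + 1949)*(1/16015) = (27721258/14223)*(1/16015) = 27721258/227781345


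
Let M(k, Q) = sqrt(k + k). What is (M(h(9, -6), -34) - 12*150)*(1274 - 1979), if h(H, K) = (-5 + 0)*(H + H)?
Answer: 1269000 - 4230*I*sqrt(5) ≈ 1.269e+6 - 9458.6*I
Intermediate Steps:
h(H, K) = -10*H
M(k, Q) = sqrt(2)*sqrt(k) (M(k, Q) = sqrt(2*k) = sqrt(2)*sqrt(k))
(M(h(9, -6), -34) - 12*150)*(1274 - 1979) = (sqrt(2)*sqrt(-10*9) - 12*150)*(1274 - 1979) = (sqrt(2)*sqrt(-90) - 1800)*(-705) = (sqrt(2)*(3*I*sqrt(10)) - 1800)*(-705) = (6*I*sqrt(5) - 1800)*(-705) = (-1800 + 6*I*sqrt(5))*(-705) = 1269000 - 4230*I*sqrt(5)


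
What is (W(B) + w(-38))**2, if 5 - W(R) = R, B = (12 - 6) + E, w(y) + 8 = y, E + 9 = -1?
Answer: 1369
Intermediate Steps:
E = -10 (E = -9 - 1 = -10)
w(y) = -8 + y
B = -4 (B = (12 - 6) - 10 = 6 - 10 = -4)
W(R) = 5 - R
(W(B) + w(-38))**2 = ((5 - 1*(-4)) + (-8 - 38))**2 = ((5 + 4) - 46)**2 = (9 - 46)**2 = (-37)**2 = 1369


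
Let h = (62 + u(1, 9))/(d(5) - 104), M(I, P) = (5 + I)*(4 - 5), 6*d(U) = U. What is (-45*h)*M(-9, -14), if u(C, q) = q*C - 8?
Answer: 68040/619 ≈ 109.92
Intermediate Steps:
d(U) = U/6
u(C, q) = -8 + C*q (u(C, q) = C*q - 8 = -8 + C*q)
M(I, P) = -5 - I (M(I, P) = (5 + I)*(-1) = -5 - I)
h = -378/619 (h = (62 + (-8 + 1*9))/((⅙)*5 - 104) = (62 + (-8 + 9))/(⅚ - 104) = (62 + 1)/(-619/6) = 63*(-6/619) = -378/619 ≈ -0.61066)
(-45*h)*M(-9, -14) = (-45*(-378/619))*(-5 - 1*(-9)) = 17010*(-5 + 9)/619 = (17010/619)*4 = 68040/619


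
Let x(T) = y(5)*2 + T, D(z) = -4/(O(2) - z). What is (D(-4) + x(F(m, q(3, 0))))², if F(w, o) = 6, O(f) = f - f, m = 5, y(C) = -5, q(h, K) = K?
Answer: 25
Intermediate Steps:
O(f) = 0
D(z) = 4/z (D(z) = -4/(0 - z) = -4*(-1/z) = -(-4)/z = 4/z)
x(T) = -10 + T (x(T) = -5*2 + T = -10 + T)
(D(-4) + x(F(m, q(3, 0))))² = (4/(-4) + (-10 + 6))² = (4*(-¼) - 4)² = (-1 - 4)² = (-5)² = 25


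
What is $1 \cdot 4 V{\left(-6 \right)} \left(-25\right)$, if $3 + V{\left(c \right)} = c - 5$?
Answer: $1400$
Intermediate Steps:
$V{\left(c \right)} = -8 + c$ ($V{\left(c \right)} = -3 + \left(c - 5\right) = -3 + \left(-5 + c\right) = -8 + c$)
$1 \cdot 4 V{\left(-6 \right)} \left(-25\right) = 1 \cdot 4 \left(-8 - 6\right) \left(-25\right) = 4 \left(-14\right) \left(-25\right) = \left(-56\right) \left(-25\right) = 1400$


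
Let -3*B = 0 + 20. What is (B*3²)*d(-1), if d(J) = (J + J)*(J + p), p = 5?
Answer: 480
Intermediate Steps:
B = -20/3 (B = -(0 + 20)/3 = -⅓*20 = -20/3 ≈ -6.6667)
d(J) = 2*J*(5 + J) (d(J) = (J + J)*(J + 5) = (2*J)*(5 + J) = 2*J*(5 + J))
(B*3²)*d(-1) = (-20/3*3²)*(2*(-1)*(5 - 1)) = (-20/3*9)*(2*(-1)*4) = -60*(-8) = 480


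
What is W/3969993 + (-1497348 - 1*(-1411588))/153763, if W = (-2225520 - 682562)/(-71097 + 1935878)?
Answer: -634896093373282646/1138333246844663679 ≈ -0.55774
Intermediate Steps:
W = -2908082/1864781 ≈ -1.5595
W/3969993 + (-1497348 - 1*(-1411588))/153763 = -2908082/1864781/3969993 + (-1497348 - 1*(-1411588))/153763 = -2908082/1864781*1/3969993 + (-1497348 + 1411588)*(1/153763) = -2908082/7403167516533 - 85760*1/153763 = -2908082/7403167516533 - 85760/153763 = -634896093373282646/1138333246844663679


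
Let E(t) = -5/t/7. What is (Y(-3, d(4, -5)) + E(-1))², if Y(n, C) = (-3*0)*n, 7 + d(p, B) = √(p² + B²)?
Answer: 25/49 ≈ 0.51020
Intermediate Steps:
d(p, B) = -7 + √(B² + p²) (d(p, B) = -7 + √(p² + B²) = -7 + √(B² + p²))
E(t) = -5/(7*t) (E(t) = -5/t*(⅐) = -5/(7*t))
Y(n, C) = 0 (Y(n, C) = 0*n = 0)
(Y(-3, d(4, -5)) + E(-1))² = (0 - 5/7/(-1))² = (0 - 5/7*(-1))² = (0 + 5/7)² = (5/7)² = 25/49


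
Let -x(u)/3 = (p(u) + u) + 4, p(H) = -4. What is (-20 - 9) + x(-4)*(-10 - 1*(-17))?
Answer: 55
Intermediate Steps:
x(u) = -3*u (x(u) = -3*((-4 + u) + 4) = -3*u)
(-20 - 9) + x(-4)*(-10 - 1*(-17)) = (-20 - 9) + (-3*(-4))*(-10 - 1*(-17)) = -29 + 12*(-10 + 17) = -29 + 12*7 = -29 + 84 = 55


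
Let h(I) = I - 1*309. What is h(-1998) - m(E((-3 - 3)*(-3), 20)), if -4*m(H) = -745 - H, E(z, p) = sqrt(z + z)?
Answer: -9979/4 ≈ -2494.8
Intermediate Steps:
E(z, p) = sqrt(2)*sqrt(z) (E(z, p) = sqrt(2*z) = sqrt(2)*sqrt(z))
h(I) = -309 + I (h(I) = I - 309 = -309 + I)
m(H) = 745/4 + H/4 (m(H) = -(-745 - H)/4 = 745/4 + H/4)
h(-1998) - m(E((-3 - 3)*(-3), 20)) = (-309 - 1998) - (745/4 + (sqrt(2)*sqrt((-3 - 3)*(-3)))/4) = -2307 - (745/4 + (sqrt(2)*sqrt(-6*(-3)))/4) = -2307 - (745/4 + (sqrt(2)*sqrt(18))/4) = -2307 - (745/4 + (sqrt(2)*(3*sqrt(2)))/4) = -2307 - (745/4 + (1/4)*6) = -2307 - (745/4 + 3/2) = -2307 - 1*751/4 = -2307 - 751/4 = -9979/4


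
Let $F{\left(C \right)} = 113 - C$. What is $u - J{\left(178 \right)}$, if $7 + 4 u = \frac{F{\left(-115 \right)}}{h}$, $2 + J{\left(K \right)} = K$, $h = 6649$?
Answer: $- \frac{4727211}{26596} \approx -177.74$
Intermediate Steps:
$J{\left(K \right)} = -2 + K$
$u = - \frac{46315}{26596}$ ($u = - \frac{7}{4} + \frac{\left(113 - -115\right) \frac{1}{6649}}{4} = - \frac{7}{4} + \frac{\left(113 + 115\right) \frac{1}{6649}}{4} = - \frac{7}{4} + \frac{228 \cdot \frac{1}{6649}}{4} = - \frac{7}{4} + \frac{1}{4} \cdot \frac{228}{6649} = - \frac{7}{4} + \frac{57}{6649} = - \frac{46315}{26596} \approx -1.7414$)
$u - J{\left(178 \right)} = - \frac{46315}{26596} - \left(-2 + 178\right) = - \frac{46315}{26596} - 176 = - \frac{4727211}{26596}$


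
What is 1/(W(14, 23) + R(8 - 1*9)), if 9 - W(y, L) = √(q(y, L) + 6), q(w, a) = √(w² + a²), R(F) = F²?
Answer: 1/(10 - √(6 + 5*√29)) ≈ 0.23464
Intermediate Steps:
q(w, a) = √(a² + w²)
W(y, L) = 9 - √(6 + √(L² + y²)) (W(y, L) = 9 - √(√(L² + y²) + 6) = 9 - √(6 + √(L² + y²)))
1/(W(14, 23) + R(8 - 1*9)) = 1/((9 - √(6 + √(23² + 14²))) + (8 - 1*9)²) = 1/((9 - √(6 + √(529 + 196))) + (8 - 9)²) = 1/((9 - √(6 + √725)) + (-1)²) = 1/((9 - √(6 + 5*√29)) + 1) = 1/(10 - √(6 + 5*√29))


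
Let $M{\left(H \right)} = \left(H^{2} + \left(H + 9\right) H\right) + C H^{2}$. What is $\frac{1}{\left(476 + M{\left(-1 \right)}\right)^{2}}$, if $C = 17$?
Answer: $\frac{1}{236196} \approx 4.2338 \cdot 10^{-6}$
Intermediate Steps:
$M{\left(H \right)} = 18 H^{2} + H \left(9 + H\right)$ ($M{\left(H \right)} = \left(H^{2} + \left(H + 9\right) H\right) + 17 H^{2} = \left(H^{2} + \left(9 + H\right) H\right) + 17 H^{2} = \left(H^{2} + H \left(9 + H\right)\right) + 17 H^{2} = 18 H^{2} + H \left(9 + H\right)$)
$\frac{1}{\left(476 + M{\left(-1 \right)}\right)^{2}} = \frac{1}{\left(476 - \left(9 + 19 \left(-1\right)\right)\right)^{2}} = \frac{1}{\left(476 - \left(9 - 19\right)\right)^{2}} = \frac{1}{\left(476 - -10\right)^{2}} = \frac{1}{\left(476 + 10\right)^{2}} = \frac{1}{486^{2}} = \frac{1}{236196}$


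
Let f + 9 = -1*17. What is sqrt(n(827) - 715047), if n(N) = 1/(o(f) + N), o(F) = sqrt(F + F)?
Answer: sqrt(2)*sqrt((-295671934 - 715047*I*sqrt(13))/(827 + 2*I*sqrt(13))) ≈ 6.2343e-9 - 845.6*I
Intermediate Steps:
f = -26 (f = -9 - 1*17 = -9 - 17 = -26)
o(F) = sqrt(2)*sqrt(F) (o(F) = sqrt(2*F) = sqrt(2)*sqrt(F))
n(N) = 1/(N + 2*I*sqrt(13)) (n(N) = 1/(sqrt(2)*sqrt(-26) + N) = 1/(sqrt(2)*(I*sqrt(26)) + N) = 1/(2*I*sqrt(13) + N) = 1/(N + 2*I*sqrt(13)))
sqrt(n(827) - 715047) = sqrt(1/(827 + 2*I*sqrt(13)) - 715047) = sqrt(-715047 + 1/(827 + 2*I*sqrt(13)))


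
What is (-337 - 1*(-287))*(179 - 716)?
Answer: 26850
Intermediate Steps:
(-337 - 1*(-287))*(179 - 716) = (-337 + 287)*(-537) = -50*(-537) = 26850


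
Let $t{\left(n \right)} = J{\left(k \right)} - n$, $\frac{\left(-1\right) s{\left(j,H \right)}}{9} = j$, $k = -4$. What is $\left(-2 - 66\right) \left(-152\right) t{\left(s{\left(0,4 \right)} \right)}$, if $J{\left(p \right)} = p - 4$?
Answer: $-82688$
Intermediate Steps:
$s{\left(j,H \right)} = - 9 j$
$J{\left(p \right)} = -4 + p$
$t{\left(n \right)} = -8 - n$ ($t{\left(n \right)} = \left(-4 - 4\right) - n = -8 - n$)
$\left(-2 - 66\right) \left(-152\right) t{\left(s{\left(0,4 \right)} \right)} = \left(-2 - 66\right) \left(-152\right) \left(-8 - \left(-9\right) 0\right) = \left(-68\right) \left(-152\right) \left(-8 - 0\right) = 10336 \left(-8 + 0\right) = 10336 \left(-8\right) = -82688$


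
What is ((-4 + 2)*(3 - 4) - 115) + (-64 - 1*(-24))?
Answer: -153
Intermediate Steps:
((-4 + 2)*(3 - 4) - 115) + (-64 - 1*(-24)) = (-2*(-1) - 115) + (-64 + 24) = (2 - 115) - 40 = -113 - 40 = -153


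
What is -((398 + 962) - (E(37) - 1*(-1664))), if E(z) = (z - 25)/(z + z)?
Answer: 11254/37 ≈ 304.16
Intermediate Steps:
E(z) = (-25 + z)/(2*z) (E(z) = (-25 + z)/((2*z)) = (-25 + z)*(1/(2*z)) = (-25 + z)/(2*z))
-((398 + 962) - (E(37) - 1*(-1664))) = -((398 + 962) - ((½)*(-25 + 37)/37 - 1*(-1664))) = -(1360 - ((½)*(1/37)*12 + 1664)) = -(1360 - (6/37 + 1664)) = -(1360 - 1*61574/37) = -(1360 - 61574/37) = -1*(-11254/37) = 11254/37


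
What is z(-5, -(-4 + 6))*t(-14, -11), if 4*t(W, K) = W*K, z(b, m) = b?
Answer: -385/2 ≈ -192.50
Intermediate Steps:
t(W, K) = K*W/4 (t(W, K) = (W*K)/4 = (K*W)/4 = K*W/4)
z(-5, -(-4 + 6))*t(-14, -11) = -5*(-11)*(-14)/4 = -5*77/2 = -385/2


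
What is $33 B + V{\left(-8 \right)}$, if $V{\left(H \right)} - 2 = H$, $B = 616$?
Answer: $20322$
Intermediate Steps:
$V{\left(H \right)} = 2 + H$
$33 B + V{\left(-8 \right)} = 33 \cdot 616 + \left(2 - 8\right) = 20328 - 6 = 20322$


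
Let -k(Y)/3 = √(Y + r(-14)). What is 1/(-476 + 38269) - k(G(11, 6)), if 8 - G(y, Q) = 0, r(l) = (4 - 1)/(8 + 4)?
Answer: 1/37793 + 3*√33/2 ≈ 8.6169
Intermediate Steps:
r(l) = ¼ (r(l) = 3/12 = 3*(1/12) = ¼)
G(y, Q) = 8 (G(y, Q) = 8 - 1*0 = 8 + 0 = 8)
k(Y) = -3*√(¼ + Y) (k(Y) = -3*√(Y + ¼) = -3*√(¼ + Y))
1/(-476 + 38269) - k(G(11, 6)) = 1/(-476 + 38269) - (-3)*√(1 + 4*8)/2 = 1/37793 - (-3)*√(1 + 32)/2 = 1/37793 - (-3)*√33/2 = 1/37793 + 3*√33/2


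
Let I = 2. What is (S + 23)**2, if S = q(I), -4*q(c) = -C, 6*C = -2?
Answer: 75625/144 ≈ 525.17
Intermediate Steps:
C = -1/3 (C = (1/6)*(-2) = -1/3 ≈ -0.33333)
q(c) = -1/12 (q(c) = -(-1)*(-1)/(4*3) = -1/4*1/3 = -1/12)
S = -1/12 ≈ -0.083333
(S + 23)**2 = (-1/12 + 23)**2 = (275/12)**2 = 75625/144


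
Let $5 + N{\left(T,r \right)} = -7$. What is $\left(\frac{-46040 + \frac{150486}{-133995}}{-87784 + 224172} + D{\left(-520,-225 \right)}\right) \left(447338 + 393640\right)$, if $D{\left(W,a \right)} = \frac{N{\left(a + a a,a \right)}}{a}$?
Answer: $- \frac{1820225777291241}{7614712525} \approx -2.3904 \cdot 10^{5}$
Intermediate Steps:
$N{\left(T,r \right)} = -12$ ($N{\left(T,r \right)} = -5 - 7 = -12$)
$D{\left(W,a \right)} = - \frac{12}{a}$
$\left(\frac{-46040 + \frac{150486}{-133995}}{-87784 + 224172} + D{\left(-520,-225 \right)}\right) \left(447338 + 393640\right) = \left(\frac{-46040 + \frac{150486}{-133995}}{-87784 + 224172} - \frac{12}{-225}\right) \left(447338 + 393640\right) = \left(\frac{-46040 + 150486 \left(- \frac{1}{133995}\right)}{136388} - - \frac{4}{75}\right) 840978 = \left(\left(-46040 - \frac{50162}{44665}\right) \frac{1}{136388} + \frac{4}{75}\right) 840978 = \left(\left(- \frac{2056426762}{44665}\right) \frac{1}{136388} + \frac{4}{75}\right) 840978 = \left(- \frac{1028213381}{3045885010} + \frac{4}{75}\right) 840978 = \left(- \frac{12986492707}{45688275150}\right) 840978 = - \frac{1820225777291241}{7614712525}$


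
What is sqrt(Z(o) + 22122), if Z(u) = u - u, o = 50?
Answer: 3*sqrt(2458) ≈ 148.73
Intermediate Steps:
Z(u) = 0
sqrt(Z(o) + 22122) = sqrt(0 + 22122) = sqrt(22122) = 3*sqrt(2458)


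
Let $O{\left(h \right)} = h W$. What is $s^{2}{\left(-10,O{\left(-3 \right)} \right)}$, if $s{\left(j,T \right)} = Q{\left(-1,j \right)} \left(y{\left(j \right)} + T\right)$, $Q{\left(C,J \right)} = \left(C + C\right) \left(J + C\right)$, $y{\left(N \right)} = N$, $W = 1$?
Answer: $81796$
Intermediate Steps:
$O{\left(h \right)} = h$ ($O{\left(h \right)} = h 1 = h$)
$Q{\left(C,J \right)} = 2 C \left(C + J\right)$
$s{\left(j,T \right)} = \left(2 - 2 j\right) \left(T + j\right)$ ($s{\left(j,T \right)} = 2 \left(-1\right) \left(-1 + j\right) \left(j + T\right) = \left(2 - 2 j\right) \left(T + j\right)$)
$s^{2}{\left(-10,O{\left(-3 \right)} \right)} = \left(- 2 \left(-1 - 10\right) \left(-3 - 10\right)\right)^{2} = \left(\left(-2\right) \left(-11\right) \left(-13\right)\right)^{2} = \left(-286\right)^{2} = 81796$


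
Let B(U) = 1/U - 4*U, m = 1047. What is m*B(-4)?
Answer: 65961/4 ≈ 16490.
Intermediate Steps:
B(U) = 1/U - 4*U
m*B(-4) = 1047*(1/(-4) - 4*(-4)) = 1047*(-¼ + 16) = 1047*(63/4) = 65961/4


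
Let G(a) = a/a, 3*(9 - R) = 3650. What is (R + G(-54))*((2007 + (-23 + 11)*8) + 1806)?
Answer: -4485180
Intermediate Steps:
R = -3623/3 (R = 9 - 1/3*3650 = 9 - 3650/3 = -3623/3 ≈ -1207.7)
G(a) = 1
(R + G(-54))*((2007 + (-23 + 11)*8) + 1806) = (-3623/3 + 1)*((2007 + (-23 + 11)*8) + 1806) = -3620*((2007 - 12*8) + 1806)/3 = -3620*((2007 - 96) + 1806)/3 = -3620*(1911 + 1806)/3 = -3620/3*3717 = -4485180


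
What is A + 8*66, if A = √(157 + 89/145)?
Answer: 528 + √3313830/145 ≈ 540.55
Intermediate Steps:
A = √3313830/145 (A = √(157 + 89*(1/145)) = √(157 + 89/145) = √(22854/145) = √3313830/145 ≈ 12.554)
A + 8*66 = √3313830/145 + 8*66 = √3313830/145 + 528 = 528 + √3313830/145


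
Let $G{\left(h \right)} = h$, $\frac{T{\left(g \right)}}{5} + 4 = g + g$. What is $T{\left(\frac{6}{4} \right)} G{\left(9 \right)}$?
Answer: $-45$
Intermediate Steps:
$T{\left(g \right)} = -20 + 10 g$ ($T{\left(g \right)} = -20 + 5 \left(g + g\right) = -20 + 5 \cdot 2 g = -20 + 10 g$)
$T{\left(\frac{6}{4} \right)} G{\left(9 \right)} = \left(-20 + 10 \cdot \frac{6}{4}\right) 9 = \left(-20 + 10 \cdot 6 \cdot \frac{1}{4}\right) 9 = \left(-20 + 10 \cdot \frac{3}{2}\right) 9 = \left(-20 + 15\right) 9 = \left(-5\right) 9 = -45$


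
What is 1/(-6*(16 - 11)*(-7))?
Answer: 1/210 ≈ 0.0047619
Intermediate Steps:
1/(-6*(16 - 11)*(-7)) = 1/(-6*5*(-7)) = 1/(-30*(-7)) = 1/210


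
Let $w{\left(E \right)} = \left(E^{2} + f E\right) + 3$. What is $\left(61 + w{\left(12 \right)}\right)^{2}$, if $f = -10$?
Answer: $7744$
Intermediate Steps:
$w{\left(E \right)} = 3 + E^{2} - 10 E$ ($w{\left(E \right)} = \left(E^{2} - 10 E\right) + 3 = 3 + E^{2} - 10 E$)
$\left(61 + w{\left(12 \right)}\right)^{2} = \left(61 + \left(3 + 12^{2} - 120\right)\right)^{2} = \left(61 + \left(3 + 144 - 120\right)\right)^{2} = \left(61 + 27\right)^{2} = 88^{2} = 7744$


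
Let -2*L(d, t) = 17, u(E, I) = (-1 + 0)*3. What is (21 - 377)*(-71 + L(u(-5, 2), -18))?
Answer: 28302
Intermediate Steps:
u(E, I) = -3 (u(E, I) = -1*3 = -3)
L(d, t) = -17/2 (L(d, t) = -½*17 = -17/2)
(21 - 377)*(-71 + L(u(-5, 2), -18)) = (21 - 377)*(-71 - 17/2) = -356*(-159/2) = 28302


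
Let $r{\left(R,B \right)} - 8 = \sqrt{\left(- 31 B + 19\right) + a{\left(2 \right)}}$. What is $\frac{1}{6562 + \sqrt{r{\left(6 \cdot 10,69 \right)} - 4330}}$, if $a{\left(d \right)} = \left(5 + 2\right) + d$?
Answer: $\frac{1}{6562 + \sqrt{-4322 + i \sqrt{2111}}} \approx 0.00015237 - 1.526 \cdot 10^{-6} i$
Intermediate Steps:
$a{\left(d \right)} = 7 + d$
$r{\left(R,B \right)} = 8 + \sqrt{28 - 31 B}$ ($r{\left(R,B \right)} = 8 + \sqrt{\left(- 31 B + 19\right) + \left(7 + 2\right)} = 8 + \sqrt{\left(19 - 31 B\right) + 9} = 8 + \sqrt{28 - 31 B}$)
$\frac{1}{6562 + \sqrt{r{\left(6 \cdot 10,69 \right)} - 4330}} = \frac{1}{6562 + \sqrt{\left(8 + \sqrt{28 - 2139}\right) - 4330}} = \frac{1}{6562 + \sqrt{\left(8 + \sqrt{-2111}\right) - 4330}} = \frac{1}{6562 + \sqrt{\left(8 + i \sqrt{2111}\right) - 4330}} = \frac{1}{6562 + \sqrt{-4322 + i \sqrt{2111}}}$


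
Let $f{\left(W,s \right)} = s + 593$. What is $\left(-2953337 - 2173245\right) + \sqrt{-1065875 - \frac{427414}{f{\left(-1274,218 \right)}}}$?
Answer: $-5126582 + \frac{3 i \sqrt{77932778181}}{811} \approx -5.1266 \cdot 10^{6} + 1032.7 i$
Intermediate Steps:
$f{\left(W,s \right)} = 593 + s$
$\left(-2953337 - 2173245\right) + \sqrt{-1065875 - \frac{427414}{f{\left(-1274,218 \right)}}} = \left(-2953337 - 2173245\right) + \sqrt{-1065875 - \frac{427414}{593 + 218}} = -5126582 + \sqrt{-1065875 - \frac{427414}{811}} = -5126582 + \sqrt{- \frac{864852039}{811}} = -5126582 + \frac{3 i \sqrt{77932778181}}{811}$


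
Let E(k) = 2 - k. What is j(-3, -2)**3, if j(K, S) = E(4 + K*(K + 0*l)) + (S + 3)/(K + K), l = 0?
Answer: -300763/216 ≈ -1392.4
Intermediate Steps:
j(K, S) = -2 - K**2 + (3 + S)/(2*K) (j(K, S) = (2 - (4 + K*(K + 0*0))) + (S + 3)/(K + K) = (2 - (4 + K*(K + 0))) + (3 + S)/((2*K)) = (2 - (4 + K*K)) + (3 + S)*(1/(2*K)) = (2 - (4 + K**2)) + (3 + S)/(2*K) = (2 + (-4 - K**2)) + (3 + S)/(2*K) = (-2 - K**2) + (3 + S)/(2*K) = -2 - K**2 + (3 + S)/(2*K))
j(-3, -2)**3 = ((1/2)*(3 - 2 - 2*(-3)*(2 + (-3)**2))/(-3))**3 = ((1/2)*(-1/3)*(3 - 2 - 2*(-3)*(2 + 9)))**3 = ((1/2)*(-1/3)*(3 - 2 - 2*(-3)*11))**3 = ((1/2)*(-1/3)*(3 - 2 + 66))**3 = ((1/2)*(-1/3)*67)**3 = (-67/6)**3 = -300763/216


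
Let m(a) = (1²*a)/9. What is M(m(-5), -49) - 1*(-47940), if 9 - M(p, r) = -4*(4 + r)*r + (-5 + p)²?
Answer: 4595789/81 ≈ 56738.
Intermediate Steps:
m(a) = a/9 (m(a) = (1*a)*(⅑) = a*(⅑) = a/9)
M(p, r) = 9 - (-5 + p)² + 4*r*(4 + r) (M(p, r) = 9 - (-4*(4 + r)*r + (-5 + p)²) = 9 - (-4*r*(4 + r) + (-5 + p)²) = 9 - ((-5 + p)² - 4*r*(4 + r)) = 9 + (-(-5 + p)² + 4*r*(4 + r)) = 9 - (-5 + p)² + 4*r*(4 + r))
M(m(-5), -49) - 1*(-47940) = (9 - (-5 + (⅑)*(-5))² + 4*(-49)² + 16*(-49)) - 1*(-47940) = (9 - (-5 - 5/9)² + 4*2401 - 784) + 47940 = (9 - (-50/9)² + 9604 - 784) + 47940 = (9 - 1*2500/81 + 9604 - 784) + 47940 = (9 - 2500/81 + 9604 - 784) + 47940 = 712649/81 + 47940 = 4595789/81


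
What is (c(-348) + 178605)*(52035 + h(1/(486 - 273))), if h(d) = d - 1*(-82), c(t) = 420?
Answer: 662447520350/71 ≈ 9.3302e+9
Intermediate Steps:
h(d) = 82 + d (h(d) = d + 82 = 82 + d)
(c(-348) + 178605)*(52035 + h(1/(486 - 273))) = (420 + 178605)*(52035 + (82 + 1/(486 - 273))) = 179025*(52035 + (82 + 1/213)) = 179025*(52035 + 17467/213) = 179025*(11100922/213) = 662447520350/71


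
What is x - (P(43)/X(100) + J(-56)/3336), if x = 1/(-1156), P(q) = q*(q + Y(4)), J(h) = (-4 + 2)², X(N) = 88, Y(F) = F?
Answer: -243578663/10605144 ≈ -22.968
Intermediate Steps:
J(h) = 4 (J(h) = (-2)² = 4)
P(q) = q*(4 + q) (P(q) = q*(q + 4) = q*(4 + q))
x = -1/1156 ≈ -0.00086505
x - (P(43)/X(100) + J(-56)/3336) = -1/1156 - ((43*(4 + 43))/88 + 4/3336) = -1/1156 - ((43*47)*(1/88) + 4*(1/3336)) = -1/1156 - (2021*(1/88) + 1/834) = -1/1156 - (2021/88 + 1/834) = -1/1156 - 1*842801/36696 = -1/1156 - 842801/36696 = -243578663/10605144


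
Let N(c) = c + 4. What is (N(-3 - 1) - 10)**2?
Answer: 100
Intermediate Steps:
N(c) = 4 + c
(N(-3 - 1) - 10)**2 = ((4 + (-3 - 1)) - 10)**2 = ((4 - 4) - 10)**2 = (0 - 10)**2 = (-10)**2 = 100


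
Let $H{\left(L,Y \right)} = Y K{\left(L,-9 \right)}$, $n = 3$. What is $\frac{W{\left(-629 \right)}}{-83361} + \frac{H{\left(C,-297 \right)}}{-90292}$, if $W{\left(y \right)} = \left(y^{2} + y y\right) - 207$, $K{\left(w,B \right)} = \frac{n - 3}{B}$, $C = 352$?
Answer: $- \frac{791075}{83361} \approx -9.4897$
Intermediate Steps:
$K{\left(w,B \right)} = 0$ ($K{\left(w,B \right)} = \frac{3 - 3}{B} = \frac{0}{B} = 0$)
$W{\left(y \right)} = -207 + 2 y^{2}$ ($W{\left(y \right)} = \left(y^{2} + y^{2}\right) - 207 = 2 y^{2} - 207 = -207 + 2 y^{2}$)
$H{\left(L,Y \right)} = 0$ ($H{\left(L,Y \right)} = Y 0 = 0$)
$\frac{W{\left(-629 \right)}}{-83361} + \frac{H{\left(C,-297 \right)}}{-90292} = \frac{-207 + 2 \left(-629\right)^{2}}{-83361} + \frac{0}{-90292} = \left(-207 + 2 \cdot 395641\right) \left(- \frac{1}{83361}\right) + 0 \left(- \frac{1}{90292}\right) = \left(-207 + 791282\right) \left(- \frac{1}{83361}\right) + 0 = 791075 \left(- \frac{1}{83361}\right) + 0 = - \frac{791075}{83361} + 0 = - \frac{791075}{83361}$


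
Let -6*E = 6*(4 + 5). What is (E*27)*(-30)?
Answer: 7290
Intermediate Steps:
E = -9 (E = -(4 + 5) = -9 ≈ -9.0000)
(E*27)*(-30) = -9*27*(-30) = -243*(-30) = 7290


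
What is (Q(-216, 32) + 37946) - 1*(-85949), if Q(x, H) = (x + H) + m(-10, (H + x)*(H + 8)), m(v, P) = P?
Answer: 116351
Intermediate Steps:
Q(x, H) = H + x + (8 + H)*(H + x) (Q(x, H) = (x + H) + (H + x)*(H + 8) = (H + x) + (H + x)*(8 + H) = (H + x) + (8 + H)*(H + x) = H + x + (8 + H)*(H + x))
(Q(-216, 32) + 37946) - 1*(-85949) = ((32² + 9*32 + 9*(-216) + 32*(-216)) + 37946) - 1*(-85949) = ((1024 + 288 - 1944 - 6912) + 37946) + 85949 = (-7544 + 37946) + 85949 = 30402 + 85949 = 116351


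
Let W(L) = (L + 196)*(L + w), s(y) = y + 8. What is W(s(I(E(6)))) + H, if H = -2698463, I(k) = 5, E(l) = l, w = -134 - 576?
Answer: -2844136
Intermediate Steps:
w = -710
s(y) = 8 + y
W(L) = (-710 + L)*(196 + L) (W(L) = (L + 196)*(L - 710) = (196 + L)*(-710 + L) = (-710 + L)*(196 + L))
W(s(I(E(6)))) + H = (-139160 + (8 + 5)**2 - 514*(8 + 5)) - 2698463 = (-139160 + 13**2 - 514*13) - 2698463 = (-139160 + 169 - 6682) - 2698463 = -145673 - 2698463 = -2844136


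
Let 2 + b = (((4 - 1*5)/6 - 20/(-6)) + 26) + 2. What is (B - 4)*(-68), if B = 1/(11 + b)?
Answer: 65144/241 ≈ 270.31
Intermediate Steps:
b = 175/6 (b = -2 + ((((4 - 1*5)/6 - 20/(-6)) + 26) + 2) = -2 + ((((4 - 5)*(⅙) - 20*(-⅙)) + 26) + 2) = -2 + (((-1*⅙ + 10/3) + 26) + 2) = -2 + (((-⅙ + 10/3) + 26) + 2) = -2 + ((19/6 + 26) + 2) = -2 + (175/6 + 2) = -2 + 187/6 = 175/6 ≈ 29.167)
B = 6/241 (B = 1/(11 + 175/6) = 1/(241/6) = 6/241 ≈ 0.024896)
(B - 4)*(-68) = (6/241 - 4)*(-68) = -958/241*(-68) = 65144/241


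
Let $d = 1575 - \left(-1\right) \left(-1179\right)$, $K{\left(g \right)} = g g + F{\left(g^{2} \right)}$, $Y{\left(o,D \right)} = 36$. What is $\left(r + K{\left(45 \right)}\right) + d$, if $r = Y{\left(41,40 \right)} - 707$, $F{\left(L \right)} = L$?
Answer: $3775$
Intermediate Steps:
$K{\left(g \right)} = 2 g^{2}$ ($K{\left(g \right)} = g g + g^{2} = g^{2} + g^{2} = 2 g^{2}$)
$d = 396$ ($d = 1575 - 1179 = 396$)
$r = -671$ ($r = 36 - 707 = -671$)
$\left(r + K{\left(45 \right)}\right) + d = \left(-671 + 2 \cdot 45^{2}\right) + 396 = \left(-671 + 2 \cdot 2025\right) + 396 = \left(-671 + 4050\right) + 396 = 3379 + 396 = 3775$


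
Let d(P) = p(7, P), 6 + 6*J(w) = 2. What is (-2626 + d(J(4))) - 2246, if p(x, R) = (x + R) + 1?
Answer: -14594/3 ≈ -4864.7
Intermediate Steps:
p(x, R) = 1 + R + x (p(x, R) = (R + x) + 1 = 1 + R + x)
J(w) = -⅔ (J(w) = -1 + (⅙)*2 = -1 + ⅓ = -⅔)
d(P) = 8 + P (d(P) = 1 + P + 7 = 8 + P)
(-2626 + d(J(4))) - 2246 = (-2626 + (8 - ⅔)) - 2246 = (-2626 + 22/3) - 2246 = -7856/3 - 2246 = -14594/3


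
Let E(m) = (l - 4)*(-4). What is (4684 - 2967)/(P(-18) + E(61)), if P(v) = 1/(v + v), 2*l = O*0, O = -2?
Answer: 61812/575 ≈ 107.50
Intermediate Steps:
l = 0 (l = (-2*0)/2 = (½)*0 = 0)
E(m) = 16 (E(m) = (0 - 4)*(-4) = -4*(-4) = 16)
P(v) = 1/(2*v)
(4684 - 2967)/(P(-18) + E(61)) = (4684 - 2967)/((½)/(-18) + 16) = 1717/((½)*(-1/18) + 16) = 1717/(-1/36 + 16) = 1717/(575/36) = 1717*(36/575) = 61812/575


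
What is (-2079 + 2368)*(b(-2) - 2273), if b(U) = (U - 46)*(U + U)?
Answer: -601409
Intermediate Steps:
b(U) = 2*U*(-46 + U) (b(U) = (-46 + U)*(2*U) = 2*U*(-46 + U))
(-2079 + 2368)*(b(-2) - 2273) = (-2079 + 2368)*(2*(-2)*(-46 - 2) - 2273) = 289*(2*(-2)*(-48) - 2273) = 289*(192 - 2273) = 289*(-2081) = -601409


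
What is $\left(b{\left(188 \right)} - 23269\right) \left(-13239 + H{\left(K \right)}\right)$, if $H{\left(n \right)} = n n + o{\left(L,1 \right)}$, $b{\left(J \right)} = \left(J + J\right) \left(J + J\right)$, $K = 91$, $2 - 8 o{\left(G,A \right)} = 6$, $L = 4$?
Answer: $- \frac{1171267119}{2} \approx -5.8563 \cdot 10^{8}$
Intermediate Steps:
$o{\left(G,A \right)} = - \frac{1}{2}$ ($o{\left(G,A \right)} = \frac{1}{4} - \frac{3}{4} = - \frac{1}{2}$)
$b{\left(J \right)} = 4 J^{2}$ ($b{\left(J \right)} = 2 J 2 J = 4 J^{2}$)
$H{\left(n \right)} = - \frac{1}{2} + n^{2}$ ($H{\left(n \right)} = n n - \frac{1}{2} = n^{2} - \frac{1}{2} = - \frac{1}{2} + n^{2}$)
$\left(b{\left(188 \right)} - 23269\right) \left(-13239 + H{\left(K \right)}\right) = \left(4 \cdot 188^{2} - 23269\right) \left(-13239 - \left(\frac{1}{2} - 91^{2}\right)\right) = \left(4 \cdot 35344 - 23269\right) \left(-13239 + \left(- \frac{1}{2} + 8281\right)\right) = \left(141376 - 23269\right) \left(-13239 + \frac{16561}{2}\right) = 118107 \left(- \frac{9917}{2}\right) = - \frac{1171267119}{2}$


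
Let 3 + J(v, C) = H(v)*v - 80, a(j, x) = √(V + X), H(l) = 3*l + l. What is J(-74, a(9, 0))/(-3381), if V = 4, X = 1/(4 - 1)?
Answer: -21821/3381 ≈ -6.4540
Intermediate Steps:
X = ⅓ (X = 1/3 = ⅓ ≈ 0.33333)
H(l) = 4*l
a(j, x) = √39/3 (a(j, x) = √(4 + ⅓) = √(13/3) = √39/3)
J(v, C) = -83 + 4*v² (J(v, C) = -3 + ((4*v)*v - 80) = -3 + (4*v² - 80) = -3 + (-80 + 4*v²) = -83 + 4*v²)
J(-74, a(9, 0))/(-3381) = (-83 + 4*(-74)²)/(-3381) = (-83 + 4*5476)*(-1/3381) = (-83 + 21904)*(-1/3381) = 21821*(-1/3381) = -21821/3381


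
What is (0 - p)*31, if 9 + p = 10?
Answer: -31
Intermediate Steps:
p = 1 (p = -9 + 10 = 1)
(0 - p)*31 = (0 - 1*1)*31 = (0 - 1)*31 = -1*31 = -31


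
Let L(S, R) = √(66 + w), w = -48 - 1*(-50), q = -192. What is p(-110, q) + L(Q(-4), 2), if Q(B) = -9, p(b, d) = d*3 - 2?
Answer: -578 + 2*√17 ≈ -569.75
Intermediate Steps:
p(b, d) = -2 + 3*d (p(b, d) = 3*d - 2 = -2 + 3*d)
w = 2 (w = -48 + 50 = 2)
L(S, R) = 2*√17 (L(S, R) = √(66 + 2) = √68 = 2*√17)
p(-110, q) + L(Q(-4), 2) = (-2 + 3*(-192)) + 2*√17 = (-2 - 576) + 2*√17 = -578 + 2*√17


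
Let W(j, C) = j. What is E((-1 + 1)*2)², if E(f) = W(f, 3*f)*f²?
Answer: 0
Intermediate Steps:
E(f) = f³ (E(f) = f*f² = f³)
E((-1 + 1)*2)² = (((-1 + 1)*2)³)² = ((0*2)³)² = (0³)² = 0² = 0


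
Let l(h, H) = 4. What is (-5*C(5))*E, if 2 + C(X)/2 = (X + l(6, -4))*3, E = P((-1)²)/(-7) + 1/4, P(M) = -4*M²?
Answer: -2875/14 ≈ -205.36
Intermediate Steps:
E = 23/28 (E = -4*((-1)²)²/(-7) + 1/4 = -4*1²*(-⅐) + 1*(¼) = -4*1*(-⅐) + ¼ = -4*(-⅐) + ¼ = 4/7 + ¼ = 23/28 ≈ 0.82143)
C(X) = 20 + 6*X (C(X) = -4 + 2*((X + 4)*3) = -4 + 2*((4 + X)*3) = -4 + 2*(12 + 3*X) = -4 + (24 + 6*X) = 20 + 6*X)
(-5*C(5))*E = -5*(20 + 6*5)*(23/28) = -5*(20 + 30)*(23/28) = -5*50*(23/28) = -250*23/28 = -2875/14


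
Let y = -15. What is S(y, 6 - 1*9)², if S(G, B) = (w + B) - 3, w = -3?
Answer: 81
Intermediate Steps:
S(G, B) = -6 + B (S(G, B) = (-3 + B) - 3 = -6 + B)
S(y, 6 - 1*9)² = (-6 + (6 - 1*9))² = (-6 + (6 - 9))² = (-6 - 3)² = (-9)² = 81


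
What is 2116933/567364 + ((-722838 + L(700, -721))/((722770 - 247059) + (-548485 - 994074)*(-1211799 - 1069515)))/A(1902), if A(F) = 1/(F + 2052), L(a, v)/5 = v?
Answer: 1063998376083440959/285227006596945324 ≈ 3.7304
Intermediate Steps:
L(a, v) = 5*v
A(F) = 1/(2052 + F)
2116933/567364 + ((-722838 + L(700, -721))/((722770 - 247059) + (-548485 - 994074)*(-1211799 - 1069515)))/A(1902) = 2116933/567364 + ((-722838 + 5*(-721))/((722770 - 247059) + (-548485 - 994074)*(-1211799 - 1069515)))/(1/(2052 + 1902)) = 2116933*(1/567364) + ((-722838 - 3605)/(475711 - 1542559*(-2281314)))/(1/3954) = 302419/81052 + (-726443/(475711 + 3519061442526))/(1/3954) = 302419/81052 - 726443/3519061918237*3954 = 302419/81052 - 2872355622/3519061918237 = 1063998376083440959/285227006596945324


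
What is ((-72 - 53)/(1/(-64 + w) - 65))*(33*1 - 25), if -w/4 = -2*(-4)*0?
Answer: 64000/4161 ≈ 15.381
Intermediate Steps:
w = 0 (w = -4*(-2*(-4))*0 = -32*0 = -4*0 = 0)
((-72 - 53)/(1/(-64 + w) - 65))*(33*1 - 25) = ((-72 - 53)/(1/(-64 + 0) - 65))*(33*1 - 25) = (-125/(1/(-64) - 65))*(33 - 25) = -125/(-1/64 - 65)*8 = -125/(-4161/64)*8 = -125*(-64/4161)*8 = (8000/4161)*8 = 64000/4161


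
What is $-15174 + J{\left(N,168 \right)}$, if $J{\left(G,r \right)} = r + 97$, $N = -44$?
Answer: $-14909$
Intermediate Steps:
$J{\left(G,r \right)} = 97 + r$
$-15174 + J{\left(N,168 \right)} = -15174 + \left(97 + 168\right) = -15174 + 265 = -14909$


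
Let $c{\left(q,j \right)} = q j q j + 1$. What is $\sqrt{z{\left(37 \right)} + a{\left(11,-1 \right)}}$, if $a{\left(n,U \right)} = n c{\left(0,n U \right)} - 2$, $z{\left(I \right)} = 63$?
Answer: $6 \sqrt{2} \approx 8.4853$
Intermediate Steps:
$c{\left(q,j \right)} = 1 + j^{2} q^{2}$ ($c{\left(q,j \right)} = j q q j + 1 = j q^{2} j + 1 = j^{2} q^{2} + 1 = 1 + j^{2} q^{2}$)
$a{\left(n,U \right)} = -2 + n$ ($a{\left(n,U \right)} = n \left(1 + \left(n U\right)^{2} \cdot 0^{2}\right) - 2 = n \left(1 + \left(U n\right)^{2} \cdot 0\right) - 2 = n \left(1 + U^{2} n^{2} \cdot 0\right) - 2 = n \left(1 + 0\right) - 2 = n 1 - 2 = n - 2 = -2 + n$)
$\sqrt{z{\left(37 \right)} + a{\left(11,-1 \right)}} = \sqrt{63 + \left(-2 + 11\right)} = \sqrt{63 + 9} = \sqrt{72} = 6 \sqrt{2}$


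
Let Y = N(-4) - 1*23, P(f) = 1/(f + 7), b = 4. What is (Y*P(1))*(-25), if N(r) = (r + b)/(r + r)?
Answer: 575/8 ≈ 71.875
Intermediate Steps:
N(r) = (4 + r)/(2*r) (N(r) = (r + 4)/(r + r) = (4 + r)/((2*r)) = (4 + r)*(1/(2*r)) = (4 + r)/(2*r))
P(f) = 1/(7 + f)
Y = -23 (Y = (½)*(4 - 4)/(-4) - 1*23 = (½)*(-¼)*0 - 23 = 0 - 23 = -23)
(Y*P(1))*(-25) = -23/(7 + 1)*(-25) = -23/8*(-25) = 575/8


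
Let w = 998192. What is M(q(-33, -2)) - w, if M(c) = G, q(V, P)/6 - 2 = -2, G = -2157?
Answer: -1000349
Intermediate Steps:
q(V, P) = 0 (q(V, P) = 12 + 6*(-2) = 12 - 12 = 0)
M(c) = -2157
M(q(-33, -2)) - w = -2157 - 1*998192 = -2157 - 998192 = -1000349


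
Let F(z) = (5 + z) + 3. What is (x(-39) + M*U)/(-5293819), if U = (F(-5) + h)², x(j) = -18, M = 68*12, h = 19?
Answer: -394926/5293819 ≈ -0.074601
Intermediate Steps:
M = 816
F(z) = 8 + z
U = 484 (U = ((8 - 5) + 19)² = (3 + 19)² = 22² = 484)
(x(-39) + M*U)/(-5293819) = (-18 + 816*484)/(-5293819) = (-18 + 394944)*(-1/5293819) = 394926*(-1/5293819) = -394926/5293819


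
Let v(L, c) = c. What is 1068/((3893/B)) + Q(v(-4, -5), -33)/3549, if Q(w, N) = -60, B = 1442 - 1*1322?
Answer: 151535420/4605419 ≈ 32.904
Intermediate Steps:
B = 120 (B = 1442 - 1322 = 120)
1068/((3893/B)) + Q(v(-4, -5), -33)/3549 = 1068/((3893/120)) - 60/3549 = 1068/((3893*(1/120))) - 60*1/3549 = 1068/(3893/120) - 20/1183 = 1068*(120/3893) - 20/1183 = 128160/3893 - 20/1183 = 151535420/4605419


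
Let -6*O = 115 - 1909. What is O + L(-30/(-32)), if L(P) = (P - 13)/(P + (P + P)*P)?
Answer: 101611/345 ≈ 294.52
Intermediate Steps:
L(P) = (-13 + P)/(P + 2*P²) (L(P) = (-13 + P)/(P + (2*P)*P) = (-13 + P)/(P + 2*P²))
O = 299 (O = -(115 - 1909)/6 = -⅙*(-1794) = 299)
O + L(-30/(-32)) = 299 + (-13 - 30/(-32))/(((-30/(-32)))*(1 + 2*(-30/(-32)))) = 299 + (-13 - 30*(-1/32))/(((-30*(-1/32)))*(1 + 2*(-30*(-1/32)))) = 299 + (-13 + 15/16)/((15/16)*(1 + 2*(15/16))) = 299 + (16/15)*(-193/16)/(1 + 15/8) = 299 + (16/15)*(-193/16)/(23/8) = 299 + (16/15)*(8/23)*(-193/16) = 299 - 1544/345 = 101611/345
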